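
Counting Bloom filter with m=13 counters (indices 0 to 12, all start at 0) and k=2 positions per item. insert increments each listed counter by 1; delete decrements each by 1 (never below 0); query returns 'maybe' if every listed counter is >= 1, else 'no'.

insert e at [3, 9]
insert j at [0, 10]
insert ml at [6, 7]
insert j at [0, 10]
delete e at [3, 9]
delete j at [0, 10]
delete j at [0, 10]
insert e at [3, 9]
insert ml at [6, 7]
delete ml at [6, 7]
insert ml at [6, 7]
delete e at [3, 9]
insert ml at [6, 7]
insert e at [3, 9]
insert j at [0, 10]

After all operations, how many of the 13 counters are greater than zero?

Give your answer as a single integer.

Step 1: insert e at [3, 9] -> counters=[0,0,0,1,0,0,0,0,0,1,0,0,0]
Step 2: insert j at [0, 10] -> counters=[1,0,0,1,0,0,0,0,0,1,1,0,0]
Step 3: insert ml at [6, 7] -> counters=[1,0,0,1,0,0,1,1,0,1,1,0,0]
Step 4: insert j at [0, 10] -> counters=[2,0,0,1,0,0,1,1,0,1,2,0,0]
Step 5: delete e at [3, 9] -> counters=[2,0,0,0,0,0,1,1,0,0,2,0,0]
Step 6: delete j at [0, 10] -> counters=[1,0,0,0,0,0,1,1,0,0,1,0,0]
Step 7: delete j at [0, 10] -> counters=[0,0,0,0,0,0,1,1,0,0,0,0,0]
Step 8: insert e at [3, 9] -> counters=[0,0,0,1,0,0,1,1,0,1,0,0,0]
Step 9: insert ml at [6, 7] -> counters=[0,0,0,1,0,0,2,2,0,1,0,0,0]
Step 10: delete ml at [6, 7] -> counters=[0,0,0,1,0,0,1,1,0,1,0,0,0]
Step 11: insert ml at [6, 7] -> counters=[0,0,0,1,0,0,2,2,0,1,0,0,0]
Step 12: delete e at [3, 9] -> counters=[0,0,0,0,0,0,2,2,0,0,0,0,0]
Step 13: insert ml at [6, 7] -> counters=[0,0,0,0,0,0,3,3,0,0,0,0,0]
Step 14: insert e at [3, 9] -> counters=[0,0,0,1,0,0,3,3,0,1,0,0,0]
Step 15: insert j at [0, 10] -> counters=[1,0,0,1,0,0,3,3,0,1,1,0,0]
Final counters=[1,0,0,1,0,0,3,3,0,1,1,0,0] -> 6 nonzero

Answer: 6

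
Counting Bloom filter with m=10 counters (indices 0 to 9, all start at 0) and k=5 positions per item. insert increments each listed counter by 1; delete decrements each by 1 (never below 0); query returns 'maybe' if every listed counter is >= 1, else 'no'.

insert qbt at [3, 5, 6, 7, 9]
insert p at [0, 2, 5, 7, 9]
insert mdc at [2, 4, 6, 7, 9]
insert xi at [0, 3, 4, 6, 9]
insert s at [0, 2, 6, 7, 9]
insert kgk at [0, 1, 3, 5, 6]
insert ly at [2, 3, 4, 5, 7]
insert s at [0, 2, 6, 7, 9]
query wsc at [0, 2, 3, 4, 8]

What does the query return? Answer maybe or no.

Step 1: insert qbt at [3, 5, 6, 7, 9] -> counters=[0,0,0,1,0,1,1,1,0,1]
Step 2: insert p at [0, 2, 5, 7, 9] -> counters=[1,0,1,1,0,2,1,2,0,2]
Step 3: insert mdc at [2, 4, 6, 7, 9] -> counters=[1,0,2,1,1,2,2,3,0,3]
Step 4: insert xi at [0, 3, 4, 6, 9] -> counters=[2,0,2,2,2,2,3,3,0,4]
Step 5: insert s at [0, 2, 6, 7, 9] -> counters=[3,0,3,2,2,2,4,4,0,5]
Step 6: insert kgk at [0, 1, 3, 5, 6] -> counters=[4,1,3,3,2,3,5,4,0,5]
Step 7: insert ly at [2, 3, 4, 5, 7] -> counters=[4,1,4,4,3,4,5,5,0,5]
Step 8: insert s at [0, 2, 6, 7, 9] -> counters=[5,1,5,4,3,4,6,6,0,6]
Query wsc: check counters[0]=5 counters[2]=5 counters[3]=4 counters[4]=3 counters[8]=0 -> no

Answer: no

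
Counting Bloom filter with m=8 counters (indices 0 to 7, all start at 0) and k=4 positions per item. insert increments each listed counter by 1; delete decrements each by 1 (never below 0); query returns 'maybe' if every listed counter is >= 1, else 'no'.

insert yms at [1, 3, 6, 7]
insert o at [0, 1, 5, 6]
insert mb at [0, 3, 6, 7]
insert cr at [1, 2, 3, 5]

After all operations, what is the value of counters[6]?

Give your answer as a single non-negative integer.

Step 1: insert yms at [1, 3, 6, 7] -> counters=[0,1,0,1,0,0,1,1]
Step 2: insert o at [0, 1, 5, 6] -> counters=[1,2,0,1,0,1,2,1]
Step 3: insert mb at [0, 3, 6, 7] -> counters=[2,2,0,2,0,1,3,2]
Step 4: insert cr at [1, 2, 3, 5] -> counters=[2,3,1,3,0,2,3,2]
Final counters=[2,3,1,3,0,2,3,2] -> counters[6]=3

Answer: 3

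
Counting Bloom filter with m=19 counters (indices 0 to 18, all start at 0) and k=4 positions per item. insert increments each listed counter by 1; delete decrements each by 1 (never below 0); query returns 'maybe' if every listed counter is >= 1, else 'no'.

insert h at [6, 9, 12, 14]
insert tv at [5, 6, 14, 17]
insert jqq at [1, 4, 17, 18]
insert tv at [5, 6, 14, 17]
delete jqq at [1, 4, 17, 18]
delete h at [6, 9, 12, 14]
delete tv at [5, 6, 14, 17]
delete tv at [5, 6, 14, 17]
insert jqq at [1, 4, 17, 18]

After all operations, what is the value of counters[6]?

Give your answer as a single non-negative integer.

Answer: 0

Derivation:
Step 1: insert h at [6, 9, 12, 14] -> counters=[0,0,0,0,0,0,1,0,0,1,0,0,1,0,1,0,0,0,0]
Step 2: insert tv at [5, 6, 14, 17] -> counters=[0,0,0,0,0,1,2,0,0,1,0,0,1,0,2,0,0,1,0]
Step 3: insert jqq at [1, 4, 17, 18] -> counters=[0,1,0,0,1,1,2,0,0,1,0,0,1,0,2,0,0,2,1]
Step 4: insert tv at [5, 6, 14, 17] -> counters=[0,1,0,0,1,2,3,0,0,1,0,0,1,0,3,0,0,3,1]
Step 5: delete jqq at [1, 4, 17, 18] -> counters=[0,0,0,0,0,2,3,0,0,1,0,0,1,0,3,0,0,2,0]
Step 6: delete h at [6, 9, 12, 14] -> counters=[0,0,0,0,0,2,2,0,0,0,0,0,0,0,2,0,0,2,0]
Step 7: delete tv at [5, 6, 14, 17] -> counters=[0,0,0,0,0,1,1,0,0,0,0,0,0,0,1,0,0,1,0]
Step 8: delete tv at [5, 6, 14, 17] -> counters=[0,0,0,0,0,0,0,0,0,0,0,0,0,0,0,0,0,0,0]
Step 9: insert jqq at [1, 4, 17, 18] -> counters=[0,1,0,0,1,0,0,0,0,0,0,0,0,0,0,0,0,1,1]
Final counters=[0,1,0,0,1,0,0,0,0,0,0,0,0,0,0,0,0,1,1] -> counters[6]=0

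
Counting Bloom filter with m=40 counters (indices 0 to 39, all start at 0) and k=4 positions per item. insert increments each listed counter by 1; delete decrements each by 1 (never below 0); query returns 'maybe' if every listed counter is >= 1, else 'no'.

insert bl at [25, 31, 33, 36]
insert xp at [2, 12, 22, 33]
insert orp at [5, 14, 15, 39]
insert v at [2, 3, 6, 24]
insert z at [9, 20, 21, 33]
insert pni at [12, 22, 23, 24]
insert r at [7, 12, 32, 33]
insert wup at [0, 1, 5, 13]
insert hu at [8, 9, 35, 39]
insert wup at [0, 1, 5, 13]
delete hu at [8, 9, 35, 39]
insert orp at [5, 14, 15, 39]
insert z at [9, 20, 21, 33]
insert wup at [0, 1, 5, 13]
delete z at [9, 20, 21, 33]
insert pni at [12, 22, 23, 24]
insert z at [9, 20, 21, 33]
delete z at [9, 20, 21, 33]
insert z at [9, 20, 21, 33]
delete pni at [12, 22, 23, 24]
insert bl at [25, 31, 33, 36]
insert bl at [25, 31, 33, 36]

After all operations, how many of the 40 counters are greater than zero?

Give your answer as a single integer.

Answer: 23

Derivation:
Step 1: insert bl at [25, 31, 33, 36] -> counters=[0,0,0,0,0,0,0,0,0,0,0,0,0,0,0,0,0,0,0,0,0,0,0,0,0,1,0,0,0,0,0,1,0,1,0,0,1,0,0,0]
Step 2: insert xp at [2, 12, 22, 33] -> counters=[0,0,1,0,0,0,0,0,0,0,0,0,1,0,0,0,0,0,0,0,0,0,1,0,0,1,0,0,0,0,0,1,0,2,0,0,1,0,0,0]
Step 3: insert orp at [5, 14, 15, 39] -> counters=[0,0,1,0,0,1,0,0,0,0,0,0,1,0,1,1,0,0,0,0,0,0,1,0,0,1,0,0,0,0,0,1,0,2,0,0,1,0,0,1]
Step 4: insert v at [2, 3, 6, 24] -> counters=[0,0,2,1,0,1,1,0,0,0,0,0,1,0,1,1,0,0,0,0,0,0,1,0,1,1,0,0,0,0,0,1,0,2,0,0,1,0,0,1]
Step 5: insert z at [9, 20, 21, 33] -> counters=[0,0,2,1,0,1,1,0,0,1,0,0,1,0,1,1,0,0,0,0,1,1,1,0,1,1,0,0,0,0,0,1,0,3,0,0,1,0,0,1]
Step 6: insert pni at [12, 22, 23, 24] -> counters=[0,0,2,1,0,1,1,0,0,1,0,0,2,0,1,1,0,0,0,0,1,1,2,1,2,1,0,0,0,0,0,1,0,3,0,0,1,0,0,1]
Step 7: insert r at [7, 12, 32, 33] -> counters=[0,0,2,1,0,1,1,1,0,1,0,0,3,0,1,1,0,0,0,0,1,1,2,1,2,1,0,0,0,0,0,1,1,4,0,0,1,0,0,1]
Step 8: insert wup at [0, 1, 5, 13] -> counters=[1,1,2,1,0,2,1,1,0,1,0,0,3,1,1,1,0,0,0,0,1,1,2,1,2,1,0,0,0,0,0,1,1,4,0,0,1,0,0,1]
Step 9: insert hu at [8, 9, 35, 39] -> counters=[1,1,2,1,0,2,1,1,1,2,0,0,3,1,1,1,0,0,0,0,1,1,2,1,2,1,0,0,0,0,0,1,1,4,0,1,1,0,0,2]
Step 10: insert wup at [0, 1, 5, 13] -> counters=[2,2,2,1,0,3,1,1,1,2,0,0,3,2,1,1,0,0,0,0,1,1,2,1,2,1,0,0,0,0,0,1,1,4,0,1,1,0,0,2]
Step 11: delete hu at [8, 9, 35, 39] -> counters=[2,2,2,1,0,3,1,1,0,1,0,0,3,2,1,1,0,0,0,0,1,1,2,1,2,1,0,0,0,0,0,1,1,4,0,0,1,0,0,1]
Step 12: insert orp at [5, 14, 15, 39] -> counters=[2,2,2,1,0,4,1,1,0,1,0,0,3,2,2,2,0,0,0,0,1,1,2,1,2,1,0,0,0,0,0,1,1,4,0,0,1,0,0,2]
Step 13: insert z at [9, 20, 21, 33] -> counters=[2,2,2,1,0,4,1,1,0,2,0,0,3,2,2,2,0,0,0,0,2,2,2,1,2,1,0,0,0,0,0,1,1,5,0,0,1,0,0,2]
Step 14: insert wup at [0, 1, 5, 13] -> counters=[3,3,2,1,0,5,1,1,0,2,0,0,3,3,2,2,0,0,0,0,2,2,2,1,2,1,0,0,0,0,0,1,1,5,0,0,1,0,0,2]
Step 15: delete z at [9, 20, 21, 33] -> counters=[3,3,2,1,0,5,1,1,0,1,0,0,3,3,2,2,0,0,0,0,1,1,2,1,2,1,0,0,0,0,0,1,1,4,0,0,1,0,0,2]
Step 16: insert pni at [12, 22, 23, 24] -> counters=[3,3,2,1,0,5,1,1,0,1,0,0,4,3,2,2,0,0,0,0,1,1,3,2,3,1,0,0,0,0,0,1,1,4,0,0,1,0,0,2]
Step 17: insert z at [9, 20, 21, 33] -> counters=[3,3,2,1,0,5,1,1,0,2,0,0,4,3,2,2,0,0,0,0,2,2,3,2,3,1,0,0,0,0,0,1,1,5,0,0,1,0,0,2]
Step 18: delete z at [9, 20, 21, 33] -> counters=[3,3,2,1,0,5,1,1,0,1,0,0,4,3,2,2,0,0,0,0,1,1,3,2,3,1,0,0,0,0,0,1,1,4,0,0,1,0,0,2]
Step 19: insert z at [9, 20, 21, 33] -> counters=[3,3,2,1,0,5,1,1,0,2,0,0,4,3,2,2,0,0,0,0,2,2,3,2,3,1,0,0,0,0,0,1,1,5,0,0,1,0,0,2]
Step 20: delete pni at [12, 22, 23, 24] -> counters=[3,3,2,1,0,5,1,1,0,2,0,0,3,3,2,2,0,0,0,0,2,2,2,1,2,1,0,0,0,0,0,1,1,5,0,0,1,0,0,2]
Step 21: insert bl at [25, 31, 33, 36] -> counters=[3,3,2,1,0,5,1,1,0,2,0,0,3,3,2,2,0,0,0,0,2,2,2,1,2,2,0,0,0,0,0,2,1,6,0,0,2,0,0,2]
Step 22: insert bl at [25, 31, 33, 36] -> counters=[3,3,2,1,0,5,1,1,0,2,0,0,3,3,2,2,0,0,0,0,2,2,2,1,2,3,0,0,0,0,0,3,1,7,0,0,3,0,0,2]
Final counters=[3,3,2,1,0,5,1,1,0,2,0,0,3,3,2,2,0,0,0,0,2,2,2,1,2,3,0,0,0,0,0,3,1,7,0,0,3,0,0,2] -> 23 nonzero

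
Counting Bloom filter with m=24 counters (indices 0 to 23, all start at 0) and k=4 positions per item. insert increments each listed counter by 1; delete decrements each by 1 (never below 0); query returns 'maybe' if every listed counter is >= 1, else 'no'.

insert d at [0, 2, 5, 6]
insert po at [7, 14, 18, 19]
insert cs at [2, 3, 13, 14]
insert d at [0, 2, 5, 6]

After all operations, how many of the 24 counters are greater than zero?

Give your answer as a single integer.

Answer: 10

Derivation:
Step 1: insert d at [0, 2, 5, 6] -> counters=[1,0,1,0,0,1,1,0,0,0,0,0,0,0,0,0,0,0,0,0,0,0,0,0]
Step 2: insert po at [7, 14, 18, 19] -> counters=[1,0,1,0,0,1,1,1,0,0,0,0,0,0,1,0,0,0,1,1,0,0,0,0]
Step 3: insert cs at [2, 3, 13, 14] -> counters=[1,0,2,1,0,1,1,1,0,0,0,0,0,1,2,0,0,0,1,1,0,0,0,0]
Step 4: insert d at [0, 2, 5, 6] -> counters=[2,0,3,1,0,2,2,1,0,0,0,0,0,1,2,0,0,0,1,1,0,0,0,0]
Final counters=[2,0,3,1,0,2,2,1,0,0,0,0,0,1,2,0,0,0,1,1,0,0,0,0] -> 10 nonzero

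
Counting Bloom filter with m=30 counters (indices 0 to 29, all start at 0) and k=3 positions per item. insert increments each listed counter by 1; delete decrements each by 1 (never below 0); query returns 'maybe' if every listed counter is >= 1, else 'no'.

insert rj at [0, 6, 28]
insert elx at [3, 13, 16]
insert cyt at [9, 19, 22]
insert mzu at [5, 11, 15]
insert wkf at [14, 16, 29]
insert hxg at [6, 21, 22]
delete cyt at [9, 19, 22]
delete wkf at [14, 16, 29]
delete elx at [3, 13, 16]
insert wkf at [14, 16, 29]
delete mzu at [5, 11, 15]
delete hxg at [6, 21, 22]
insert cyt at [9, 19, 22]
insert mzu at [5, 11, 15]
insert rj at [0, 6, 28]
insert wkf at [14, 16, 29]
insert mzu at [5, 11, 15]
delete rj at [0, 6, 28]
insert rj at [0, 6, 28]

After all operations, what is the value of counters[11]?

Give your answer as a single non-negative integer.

Step 1: insert rj at [0, 6, 28] -> counters=[1,0,0,0,0,0,1,0,0,0,0,0,0,0,0,0,0,0,0,0,0,0,0,0,0,0,0,0,1,0]
Step 2: insert elx at [3, 13, 16] -> counters=[1,0,0,1,0,0,1,0,0,0,0,0,0,1,0,0,1,0,0,0,0,0,0,0,0,0,0,0,1,0]
Step 3: insert cyt at [9, 19, 22] -> counters=[1,0,0,1,0,0,1,0,0,1,0,0,0,1,0,0,1,0,0,1,0,0,1,0,0,0,0,0,1,0]
Step 4: insert mzu at [5, 11, 15] -> counters=[1,0,0,1,0,1,1,0,0,1,0,1,0,1,0,1,1,0,0,1,0,0,1,0,0,0,0,0,1,0]
Step 5: insert wkf at [14, 16, 29] -> counters=[1,0,0,1,0,1,1,0,0,1,0,1,0,1,1,1,2,0,0,1,0,0,1,0,0,0,0,0,1,1]
Step 6: insert hxg at [6, 21, 22] -> counters=[1,0,0,1,0,1,2,0,0,1,0,1,0,1,1,1,2,0,0,1,0,1,2,0,0,0,0,0,1,1]
Step 7: delete cyt at [9, 19, 22] -> counters=[1,0,0,1,0,1,2,0,0,0,0,1,0,1,1,1,2,0,0,0,0,1,1,0,0,0,0,0,1,1]
Step 8: delete wkf at [14, 16, 29] -> counters=[1,0,0,1,0,1,2,0,0,0,0,1,0,1,0,1,1,0,0,0,0,1,1,0,0,0,0,0,1,0]
Step 9: delete elx at [3, 13, 16] -> counters=[1,0,0,0,0,1,2,0,0,0,0,1,0,0,0,1,0,0,0,0,0,1,1,0,0,0,0,0,1,0]
Step 10: insert wkf at [14, 16, 29] -> counters=[1,0,0,0,0,1,2,0,0,0,0,1,0,0,1,1,1,0,0,0,0,1,1,0,0,0,0,0,1,1]
Step 11: delete mzu at [5, 11, 15] -> counters=[1,0,0,0,0,0,2,0,0,0,0,0,0,0,1,0,1,0,0,0,0,1,1,0,0,0,0,0,1,1]
Step 12: delete hxg at [6, 21, 22] -> counters=[1,0,0,0,0,0,1,0,0,0,0,0,0,0,1,0,1,0,0,0,0,0,0,0,0,0,0,0,1,1]
Step 13: insert cyt at [9, 19, 22] -> counters=[1,0,0,0,0,0,1,0,0,1,0,0,0,0,1,0,1,0,0,1,0,0,1,0,0,0,0,0,1,1]
Step 14: insert mzu at [5, 11, 15] -> counters=[1,0,0,0,0,1,1,0,0,1,0,1,0,0,1,1,1,0,0,1,0,0,1,0,0,0,0,0,1,1]
Step 15: insert rj at [0, 6, 28] -> counters=[2,0,0,0,0,1,2,0,0,1,0,1,0,0,1,1,1,0,0,1,0,0,1,0,0,0,0,0,2,1]
Step 16: insert wkf at [14, 16, 29] -> counters=[2,0,0,0,0,1,2,0,0,1,0,1,0,0,2,1,2,0,0,1,0,0,1,0,0,0,0,0,2,2]
Step 17: insert mzu at [5, 11, 15] -> counters=[2,0,0,0,0,2,2,0,0,1,0,2,0,0,2,2,2,0,0,1,0,0,1,0,0,0,0,0,2,2]
Step 18: delete rj at [0, 6, 28] -> counters=[1,0,0,0,0,2,1,0,0,1,0,2,0,0,2,2,2,0,0,1,0,0,1,0,0,0,0,0,1,2]
Step 19: insert rj at [0, 6, 28] -> counters=[2,0,0,0,0,2,2,0,0,1,0,2,0,0,2,2,2,0,0,1,0,0,1,0,0,0,0,0,2,2]
Final counters=[2,0,0,0,0,2,2,0,0,1,0,2,0,0,2,2,2,0,0,1,0,0,1,0,0,0,0,0,2,2] -> counters[11]=2

Answer: 2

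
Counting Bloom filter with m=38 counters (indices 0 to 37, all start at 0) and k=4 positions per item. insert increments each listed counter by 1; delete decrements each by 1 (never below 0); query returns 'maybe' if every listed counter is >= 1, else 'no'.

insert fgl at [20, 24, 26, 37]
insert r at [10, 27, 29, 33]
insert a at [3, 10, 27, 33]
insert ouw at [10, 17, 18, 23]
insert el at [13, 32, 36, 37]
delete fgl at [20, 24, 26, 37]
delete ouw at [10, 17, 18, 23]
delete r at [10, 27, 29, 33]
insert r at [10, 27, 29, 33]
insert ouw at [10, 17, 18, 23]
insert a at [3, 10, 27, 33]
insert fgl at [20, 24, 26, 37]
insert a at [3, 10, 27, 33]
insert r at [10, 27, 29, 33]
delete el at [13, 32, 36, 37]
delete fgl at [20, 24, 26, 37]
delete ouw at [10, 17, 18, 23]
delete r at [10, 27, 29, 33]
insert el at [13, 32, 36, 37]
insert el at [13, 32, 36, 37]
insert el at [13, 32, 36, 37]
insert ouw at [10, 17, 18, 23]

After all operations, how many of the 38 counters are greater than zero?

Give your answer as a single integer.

Step 1: insert fgl at [20, 24, 26, 37] -> counters=[0,0,0,0,0,0,0,0,0,0,0,0,0,0,0,0,0,0,0,0,1,0,0,0,1,0,1,0,0,0,0,0,0,0,0,0,0,1]
Step 2: insert r at [10, 27, 29, 33] -> counters=[0,0,0,0,0,0,0,0,0,0,1,0,0,0,0,0,0,0,0,0,1,0,0,0,1,0,1,1,0,1,0,0,0,1,0,0,0,1]
Step 3: insert a at [3, 10, 27, 33] -> counters=[0,0,0,1,0,0,0,0,0,0,2,0,0,0,0,0,0,0,0,0,1,0,0,0,1,0,1,2,0,1,0,0,0,2,0,0,0,1]
Step 4: insert ouw at [10, 17, 18, 23] -> counters=[0,0,0,1,0,0,0,0,0,0,3,0,0,0,0,0,0,1,1,0,1,0,0,1,1,0,1,2,0,1,0,0,0,2,0,0,0,1]
Step 5: insert el at [13, 32, 36, 37] -> counters=[0,0,0,1,0,0,0,0,0,0,3,0,0,1,0,0,0,1,1,0,1,0,0,1,1,0,1,2,0,1,0,0,1,2,0,0,1,2]
Step 6: delete fgl at [20, 24, 26, 37] -> counters=[0,0,0,1,0,0,0,0,0,0,3,0,0,1,0,0,0,1,1,0,0,0,0,1,0,0,0,2,0,1,0,0,1,2,0,0,1,1]
Step 7: delete ouw at [10, 17, 18, 23] -> counters=[0,0,0,1,0,0,0,0,0,0,2,0,0,1,0,0,0,0,0,0,0,0,0,0,0,0,0,2,0,1,0,0,1,2,0,0,1,1]
Step 8: delete r at [10, 27, 29, 33] -> counters=[0,0,0,1,0,0,0,0,0,0,1,0,0,1,0,0,0,0,0,0,0,0,0,0,0,0,0,1,0,0,0,0,1,1,0,0,1,1]
Step 9: insert r at [10, 27, 29, 33] -> counters=[0,0,0,1,0,0,0,0,0,0,2,0,0,1,0,0,0,0,0,0,0,0,0,0,0,0,0,2,0,1,0,0,1,2,0,0,1,1]
Step 10: insert ouw at [10, 17, 18, 23] -> counters=[0,0,0,1,0,0,0,0,0,0,3,0,0,1,0,0,0,1,1,0,0,0,0,1,0,0,0,2,0,1,0,0,1,2,0,0,1,1]
Step 11: insert a at [3, 10, 27, 33] -> counters=[0,0,0,2,0,0,0,0,0,0,4,0,0,1,0,0,0,1,1,0,0,0,0,1,0,0,0,3,0,1,0,0,1,3,0,0,1,1]
Step 12: insert fgl at [20, 24, 26, 37] -> counters=[0,0,0,2,0,0,0,0,0,0,4,0,0,1,0,0,0,1,1,0,1,0,0,1,1,0,1,3,0,1,0,0,1,3,0,0,1,2]
Step 13: insert a at [3, 10, 27, 33] -> counters=[0,0,0,3,0,0,0,0,0,0,5,0,0,1,0,0,0,1,1,0,1,0,0,1,1,0,1,4,0,1,0,0,1,4,0,0,1,2]
Step 14: insert r at [10, 27, 29, 33] -> counters=[0,0,0,3,0,0,0,0,0,0,6,0,0,1,0,0,0,1,1,0,1,0,0,1,1,0,1,5,0,2,0,0,1,5,0,0,1,2]
Step 15: delete el at [13, 32, 36, 37] -> counters=[0,0,0,3,0,0,0,0,0,0,6,0,0,0,0,0,0,1,1,0,1,0,0,1,1,0,1,5,0,2,0,0,0,5,0,0,0,1]
Step 16: delete fgl at [20, 24, 26, 37] -> counters=[0,0,0,3,0,0,0,0,0,0,6,0,0,0,0,0,0,1,1,0,0,0,0,1,0,0,0,5,0,2,0,0,0,5,0,0,0,0]
Step 17: delete ouw at [10, 17, 18, 23] -> counters=[0,0,0,3,0,0,0,0,0,0,5,0,0,0,0,0,0,0,0,0,0,0,0,0,0,0,0,5,0,2,0,0,0,5,0,0,0,0]
Step 18: delete r at [10, 27, 29, 33] -> counters=[0,0,0,3,0,0,0,0,0,0,4,0,0,0,0,0,0,0,0,0,0,0,0,0,0,0,0,4,0,1,0,0,0,4,0,0,0,0]
Step 19: insert el at [13, 32, 36, 37] -> counters=[0,0,0,3,0,0,0,0,0,0,4,0,0,1,0,0,0,0,0,0,0,0,0,0,0,0,0,4,0,1,0,0,1,4,0,0,1,1]
Step 20: insert el at [13, 32, 36, 37] -> counters=[0,0,0,3,0,0,0,0,0,0,4,0,0,2,0,0,0,0,0,0,0,0,0,0,0,0,0,4,0,1,0,0,2,4,0,0,2,2]
Step 21: insert el at [13, 32, 36, 37] -> counters=[0,0,0,3,0,0,0,0,0,0,4,0,0,3,0,0,0,0,0,0,0,0,0,0,0,0,0,4,0,1,0,0,3,4,0,0,3,3]
Step 22: insert ouw at [10, 17, 18, 23] -> counters=[0,0,0,3,0,0,0,0,0,0,5,0,0,3,0,0,0,1,1,0,0,0,0,1,0,0,0,4,0,1,0,0,3,4,0,0,3,3]
Final counters=[0,0,0,3,0,0,0,0,0,0,5,0,0,3,0,0,0,1,1,0,0,0,0,1,0,0,0,4,0,1,0,0,3,4,0,0,3,3] -> 12 nonzero

Answer: 12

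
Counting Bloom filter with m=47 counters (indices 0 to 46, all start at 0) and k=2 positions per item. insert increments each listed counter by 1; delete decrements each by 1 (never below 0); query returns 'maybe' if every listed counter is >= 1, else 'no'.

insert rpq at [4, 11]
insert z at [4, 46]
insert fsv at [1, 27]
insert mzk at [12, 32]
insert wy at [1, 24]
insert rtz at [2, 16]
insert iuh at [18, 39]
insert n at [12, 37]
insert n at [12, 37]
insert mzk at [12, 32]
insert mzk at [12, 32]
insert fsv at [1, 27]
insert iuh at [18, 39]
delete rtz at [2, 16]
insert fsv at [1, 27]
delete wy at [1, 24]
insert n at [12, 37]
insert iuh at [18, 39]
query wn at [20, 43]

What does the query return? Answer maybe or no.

Answer: no

Derivation:
Step 1: insert rpq at [4, 11] -> counters=[0,0,0,0,1,0,0,0,0,0,0,1,0,0,0,0,0,0,0,0,0,0,0,0,0,0,0,0,0,0,0,0,0,0,0,0,0,0,0,0,0,0,0,0,0,0,0]
Step 2: insert z at [4, 46] -> counters=[0,0,0,0,2,0,0,0,0,0,0,1,0,0,0,0,0,0,0,0,0,0,0,0,0,0,0,0,0,0,0,0,0,0,0,0,0,0,0,0,0,0,0,0,0,0,1]
Step 3: insert fsv at [1, 27] -> counters=[0,1,0,0,2,0,0,0,0,0,0,1,0,0,0,0,0,0,0,0,0,0,0,0,0,0,0,1,0,0,0,0,0,0,0,0,0,0,0,0,0,0,0,0,0,0,1]
Step 4: insert mzk at [12, 32] -> counters=[0,1,0,0,2,0,0,0,0,0,0,1,1,0,0,0,0,0,0,0,0,0,0,0,0,0,0,1,0,0,0,0,1,0,0,0,0,0,0,0,0,0,0,0,0,0,1]
Step 5: insert wy at [1, 24] -> counters=[0,2,0,0,2,0,0,0,0,0,0,1,1,0,0,0,0,0,0,0,0,0,0,0,1,0,0,1,0,0,0,0,1,0,0,0,0,0,0,0,0,0,0,0,0,0,1]
Step 6: insert rtz at [2, 16] -> counters=[0,2,1,0,2,0,0,0,0,0,0,1,1,0,0,0,1,0,0,0,0,0,0,0,1,0,0,1,0,0,0,0,1,0,0,0,0,0,0,0,0,0,0,0,0,0,1]
Step 7: insert iuh at [18, 39] -> counters=[0,2,1,0,2,0,0,0,0,0,0,1,1,0,0,0,1,0,1,0,0,0,0,0,1,0,0,1,0,0,0,0,1,0,0,0,0,0,0,1,0,0,0,0,0,0,1]
Step 8: insert n at [12, 37] -> counters=[0,2,1,0,2,0,0,0,0,0,0,1,2,0,0,0,1,0,1,0,0,0,0,0,1,0,0,1,0,0,0,0,1,0,0,0,0,1,0,1,0,0,0,0,0,0,1]
Step 9: insert n at [12, 37] -> counters=[0,2,1,0,2,0,0,0,0,0,0,1,3,0,0,0,1,0,1,0,0,0,0,0,1,0,0,1,0,0,0,0,1,0,0,0,0,2,0,1,0,0,0,0,0,0,1]
Step 10: insert mzk at [12, 32] -> counters=[0,2,1,0,2,0,0,0,0,0,0,1,4,0,0,0,1,0,1,0,0,0,0,0,1,0,0,1,0,0,0,0,2,0,0,0,0,2,0,1,0,0,0,0,0,0,1]
Step 11: insert mzk at [12, 32] -> counters=[0,2,1,0,2,0,0,0,0,0,0,1,5,0,0,0,1,0,1,0,0,0,0,0,1,0,0,1,0,0,0,0,3,0,0,0,0,2,0,1,0,0,0,0,0,0,1]
Step 12: insert fsv at [1, 27] -> counters=[0,3,1,0,2,0,0,0,0,0,0,1,5,0,0,0,1,0,1,0,0,0,0,0,1,0,0,2,0,0,0,0,3,0,0,0,0,2,0,1,0,0,0,0,0,0,1]
Step 13: insert iuh at [18, 39] -> counters=[0,3,1,0,2,0,0,0,0,0,0,1,5,0,0,0,1,0,2,0,0,0,0,0,1,0,0,2,0,0,0,0,3,0,0,0,0,2,0,2,0,0,0,0,0,0,1]
Step 14: delete rtz at [2, 16] -> counters=[0,3,0,0,2,0,0,0,0,0,0,1,5,0,0,0,0,0,2,0,0,0,0,0,1,0,0,2,0,0,0,0,3,0,0,0,0,2,0,2,0,0,0,0,0,0,1]
Step 15: insert fsv at [1, 27] -> counters=[0,4,0,0,2,0,0,0,0,0,0,1,5,0,0,0,0,0,2,0,0,0,0,0,1,0,0,3,0,0,0,0,3,0,0,0,0,2,0,2,0,0,0,0,0,0,1]
Step 16: delete wy at [1, 24] -> counters=[0,3,0,0,2,0,0,0,0,0,0,1,5,0,0,0,0,0,2,0,0,0,0,0,0,0,0,3,0,0,0,0,3,0,0,0,0,2,0,2,0,0,0,0,0,0,1]
Step 17: insert n at [12, 37] -> counters=[0,3,0,0,2,0,0,0,0,0,0,1,6,0,0,0,0,0,2,0,0,0,0,0,0,0,0,3,0,0,0,0,3,0,0,0,0,3,0,2,0,0,0,0,0,0,1]
Step 18: insert iuh at [18, 39] -> counters=[0,3,0,0,2,0,0,0,0,0,0,1,6,0,0,0,0,0,3,0,0,0,0,0,0,0,0,3,0,0,0,0,3,0,0,0,0,3,0,3,0,0,0,0,0,0,1]
Query wn: check counters[20]=0 counters[43]=0 -> no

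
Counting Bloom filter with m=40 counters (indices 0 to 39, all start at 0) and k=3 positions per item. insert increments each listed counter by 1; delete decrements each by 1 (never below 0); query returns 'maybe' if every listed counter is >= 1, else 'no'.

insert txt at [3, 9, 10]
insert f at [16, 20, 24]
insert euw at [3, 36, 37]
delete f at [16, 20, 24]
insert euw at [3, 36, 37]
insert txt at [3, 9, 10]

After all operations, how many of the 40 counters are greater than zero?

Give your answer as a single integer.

Answer: 5

Derivation:
Step 1: insert txt at [3, 9, 10] -> counters=[0,0,0,1,0,0,0,0,0,1,1,0,0,0,0,0,0,0,0,0,0,0,0,0,0,0,0,0,0,0,0,0,0,0,0,0,0,0,0,0]
Step 2: insert f at [16, 20, 24] -> counters=[0,0,0,1,0,0,0,0,0,1,1,0,0,0,0,0,1,0,0,0,1,0,0,0,1,0,0,0,0,0,0,0,0,0,0,0,0,0,0,0]
Step 3: insert euw at [3, 36, 37] -> counters=[0,0,0,2,0,0,0,0,0,1,1,0,0,0,0,0,1,0,0,0,1,0,0,0,1,0,0,0,0,0,0,0,0,0,0,0,1,1,0,0]
Step 4: delete f at [16, 20, 24] -> counters=[0,0,0,2,0,0,0,0,0,1,1,0,0,0,0,0,0,0,0,0,0,0,0,0,0,0,0,0,0,0,0,0,0,0,0,0,1,1,0,0]
Step 5: insert euw at [3, 36, 37] -> counters=[0,0,0,3,0,0,0,0,0,1,1,0,0,0,0,0,0,0,0,0,0,0,0,0,0,0,0,0,0,0,0,0,0,0,0,0,2,2,0,0]
Step 6: insert txt at [3, 9, 10] -> counters=[0,0,0,4,0,0,0,0,0,2,2,0,0,0,0,0,0,0,0,0,0,0,0,0,0,0,0,0,0,0,0,0,0,0,0,0,2,2,0,0]
Final counters=[0,0,0,4,0,0,0,0,0,2,2,0,0,0,0,0,0,0,0,0,0,0,0,0,0,0,0,0,0,0,0,0,0,0,0,0,2,2,0,0] -> 5 nonzero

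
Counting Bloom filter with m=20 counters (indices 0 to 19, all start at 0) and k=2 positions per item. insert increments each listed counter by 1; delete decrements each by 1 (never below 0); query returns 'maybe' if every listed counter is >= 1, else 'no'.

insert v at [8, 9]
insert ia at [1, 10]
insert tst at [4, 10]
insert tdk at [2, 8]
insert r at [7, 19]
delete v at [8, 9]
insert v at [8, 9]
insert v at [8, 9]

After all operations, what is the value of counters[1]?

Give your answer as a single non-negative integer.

Step 1: insert v at [8, 9] -> counters=[0,0,0,0,0,0,0,0,1,1,0,0,0,0,0,0,0,0,0,0]
Step 2: insert ia at [1, 10] -> counters=[0,1,0,0,0,0,0,0,1,1,1,0,0,0,0,0,0,0,0,0]
Step 3: insert tst at [4, 10] -> counters=[0,1,0,0,1,0,0,0,1,1,2,0,0,0,0,0,0,0,0,0]
Step 4: insert tdk at [2, 8] -> counters=[0,1,1,0,1,0,0,0,2,1,2,0,0,0,0,0,0,0,0,0]
Step 5: insert r at [7, 19] -> counters=[0,1,1,0,1,0,0,1,2,1,2,0,0,0,0,0,0,0,0,1]
Step 6: delete v at [8, 9] -> counters=[0,1,1,0,1,0,0,1,1,0,2,0,0,0,0,0,0,0,0,1]
Step 7: insert v at [8, 9] -> counters=[0,1,1,0,1,0,0,1,2,1,2,0,0,0,0,0,0,0,0,1]
Step 8: insert v at [8, 9] -> counters=[0,1,1,0,1,0,0,1,3,2,2,0,0,0,0,0,0,0,0,1]
Final counters=[0,1,1,0,1,0,0,1,3,2,2,0,0,0,0,0,0,0,0,1] -> counters[1]=1

Answer: 1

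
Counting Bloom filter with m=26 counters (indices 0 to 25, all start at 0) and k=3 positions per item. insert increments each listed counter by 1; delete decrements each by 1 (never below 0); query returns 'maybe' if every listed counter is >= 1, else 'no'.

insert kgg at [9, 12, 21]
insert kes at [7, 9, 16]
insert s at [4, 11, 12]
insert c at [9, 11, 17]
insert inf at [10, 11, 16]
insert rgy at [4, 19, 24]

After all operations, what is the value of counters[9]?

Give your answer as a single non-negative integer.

Answer: 3

Derivation:
Step 1: insert kgg at [9, 12, 21] -> counters=[0,0,0,0,0,0,0,0,0,1,0,0,1,0,0,0,0,0,0,0,0,1,0,0,0,0]
Step 2: insert kes at [7, 9, 16] -> counters=[0,0,0,0,0,0,0,1,0,2,0,0,1,0,0,0,1,0,0,0,0,1,0,0,0,0]
Step 3: insert s at [4, 11, 12] -> counters=[0,0,0,0,1,0,0,1,0,2,0,1,2,0,0,0,1,0,0,0,0,1,0,0,0,0]
Step 4: insert c at [9, 11, 17] -> counters=[0,0,0,0,1,0,0,1,0,3,0,2,2,0,0,0,1,1,0,0,0,1,0,0,0,0]
Step 5: insert inf at [10, 11, 16] -> counters=[0,0,0,0,1,0,0,1,0,3,1,3,2,0,0,0,2,1,0,0,0,1,0,0,0,0]
Step 6: insert rgy at [4, 19, 24] -> counters=[0,0,0,0,2,0,0,1,0,3,1,3,2,0,0,0,2,1,0,1,0,1,0,0,1,0]
Final counters=[0,0,0,0,2,0,0,1,0,3,1,3,2,0,0,0,2,1,0,1,0,1,0,0,1,0] -> counters[9]=3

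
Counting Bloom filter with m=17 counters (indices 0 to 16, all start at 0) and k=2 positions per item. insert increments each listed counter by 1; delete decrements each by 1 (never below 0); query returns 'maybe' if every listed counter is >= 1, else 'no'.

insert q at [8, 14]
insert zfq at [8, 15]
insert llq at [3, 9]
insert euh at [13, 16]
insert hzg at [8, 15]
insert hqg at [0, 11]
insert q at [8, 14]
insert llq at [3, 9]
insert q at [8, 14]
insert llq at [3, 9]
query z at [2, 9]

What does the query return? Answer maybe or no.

Step 1: insert q at [8, 14] -> counters=[0,0,0,0,0,0,0,0,1,0,0,0,0,0,1,0,0]
Step 2: insert zfq at [8, 15] -> counters=[0,0,0,0,0,0,0,0,2,0,0,0,0,0,1,1,0]
Step 3: insert llq at [3, 9] -> counters=[0,0,0,1,0,0,0,0,2,1,0,0,0,0,1,1,0]
Step 4: insert euh at [13, 16] -> counters=[0,0,0,1,0,0,0,0,2,1,0,0,0,1,1,1,1]
Step 5: insert hzg at [8, 15] -> counters=[0,0,0,1,0,0,0,0,3,1,0,0,0,1,1,2,1]
Step 6: insert hqg at [0, 11] -> counters=[1,0,0,1,0,0,0,0,3,1,0,1,0,1,1,2,1]
Step 7: insert q at [8, 14] -> counters=[1,0,0,1,0,0,0,0,4,1,0,1,0,1,2,2,1]
Step 8: insert llq at [3, 9] -> counters=[1,0,0,2,0,0,0,0,4,2,0,1,0,1,2,2,1]
Step 9: insert q at [8, 14] -> counters=[1,0,0,2,0,0,0,0,5,2,0,1,0,1,3,2,1]
Step 10: insert llq at [3, 9] -> counters=[1,0,0,3,0,0,0,0,5,3,0,1,0,1,3,2,1]
Query z: check counters[2]=0 counters[9]=3 -> no

Answer: no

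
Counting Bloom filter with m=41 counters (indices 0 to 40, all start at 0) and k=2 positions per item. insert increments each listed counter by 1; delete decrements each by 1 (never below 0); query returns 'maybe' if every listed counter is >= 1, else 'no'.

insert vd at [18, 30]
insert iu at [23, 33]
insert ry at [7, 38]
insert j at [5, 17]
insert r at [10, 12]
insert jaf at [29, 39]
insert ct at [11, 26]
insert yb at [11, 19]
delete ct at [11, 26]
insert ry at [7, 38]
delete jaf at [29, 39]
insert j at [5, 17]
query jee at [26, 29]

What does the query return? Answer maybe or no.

Answer: no

Derivation:
Step 1: insert vd at [18, 30] -> counters=[0,0,0,0,0,0,0,0,0,0,0,0,0,0,0,0,0,0,1,0,0,0,0,0,0,0,0,0,0,0,1,0,0,0,0,0,0,0,0,0,0]
Step 2: insert iu at [23, 33] -> counters=[0,0,0,0,0,0,0,0,0,0,0,0,0,0,0,0,0,0,1,0,0,0,0,1,0,0,0,0,0,0,1,0,0,1,0,0,0,0,0,0,0]
Step 3: insert ry at [7, 38] -> counters=[0,0,0,0,0,0,0,1,0,0,0,0,0,0,0,0,0,0,1,0,0,0,0,1,0,0,0,0,0,0,1,0,0,1,0,0,0,0,1,0,0]
Step 4: insert j at [5, 17] -> counters=[0,0,0,0,0,1,0,1,0,0,0,0,0,0,0,0,0,1,1,0,0,0,0,1,0,0,0,0,0,0,1,0,0,1,0,0,0,0,1,0,0]
Step 5: insert r at [10, 12] -> counters=[0,0,0,0,0,1,0,1,0,0,1,0,1,0,0,0,0,1,1,0,0,0,0,1,0,0,0,0,0,0,1,0,0,1,0,0,0,0,1,0,0]
Step 6: insert jaf at [29, 39] -> counters=[0,0,0,0,0,1,0,1,0,0,1,0,1,0,0,0,0,1,1,0,0,0,0,1,0,0,0,0,0,1,1,0,0,1,0,0,0,0,1,1,0]
Step 7: insert ct at [11, 26] -> counters=[0,0,0,0,0,1,0,1,0,0,1,1,1,0,0,0,0,1,1,0,0,0,0,1,0,0,1,0,0,1,1,0,0,1,0,0,0,0,1,1,0]
Step 8: insert yb at [11, 19] -> counters=[0,0,0,0,0,1,0,1,0,0,1,2,1,0,0,0,0,1,1,1,0,0,0,1,0,0,1,0,0,1,1,0,0,1,0,0,0,0,1,1,0]
Step 9: delete ct at [11, 26] -> counters=[0,0,0,0,0,1,0,1,0,0,1,1,1,0,0,0,0,1,1,1,0,0,0,1,0,0,0,0,0,1,1,0,0,1,0,0,0,0,1,1,0]
Step 10: insert ry at [7, 38] -> counters=[0,0,0,0,0,1,0,2,0,0,1,1,1,0,0,0,0,1,1,1,0,0,0,1,0,0,0,0,0,1,1,0,0,1,0,0,0,0,2,1,0]
Step 11: delete jaf at [29, 39] -> counters=[0,0,0,0,0,1,0,2,0,0,1,1,1,0,0,0,0,1,1,1,0,0,0,1,0,0,0,0,0,0,1,0,0,1,0,0,0,0,2,0,0]
Step 12: insert j at [5, 17] -> counters=[0,0,0,0,0,2,0,2,0,0,1,1,1,0,0,0,0,2,1,1,0,0,0,1,0,0,0,0,0,0,1,0,0,1,0,0,0,0,2,0,0]
Query jee: check counters[26]=0 counters[29]=0 -> no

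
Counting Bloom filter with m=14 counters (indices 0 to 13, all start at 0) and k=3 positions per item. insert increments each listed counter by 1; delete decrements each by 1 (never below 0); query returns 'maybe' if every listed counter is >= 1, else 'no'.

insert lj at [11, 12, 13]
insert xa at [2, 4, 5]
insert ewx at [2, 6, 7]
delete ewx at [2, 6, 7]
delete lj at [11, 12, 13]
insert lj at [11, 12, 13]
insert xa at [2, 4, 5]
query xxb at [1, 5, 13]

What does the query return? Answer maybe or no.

Answer: no

Derivation:
Step 1: insert lj at [11, 12, 13] -> counters=[0,0,0,0,0,0,0,0,0,0,0,1,1,1]
Step 2: insert xa at [2, 4, 5] -> counters=[0,0,1,0,1,1,0,0,0,0,0,1,1,1]
Step 3: insert ewx at [2, 6, 7] -> counters=[0,0,2,0,1,1,1,1,0,0,0,1,1,1]
Step 4: delete ewx at [2, 6, 7] -> counters=[0,0,1,0,1,1,0,0,0,0,0,1,1,1]
Step 5: delete lj at [11, 12, 13] -> counters=[0,0,1,0,1,1,0,0,0,0,0,0,0,0]
Step 6: insert lj at [11, 12, 13] -> counters=[0,0,1,0,1,1,0,0,0,0,0,1,1,1]
Step 7: insert xa at [2, 4, 5] -> counters=[0,0,2,0,2,2,0,0,0,0,0,1,1,1]
Query xxb: check counters[1]=0 counters[5]=2 counters[13]=1 -> no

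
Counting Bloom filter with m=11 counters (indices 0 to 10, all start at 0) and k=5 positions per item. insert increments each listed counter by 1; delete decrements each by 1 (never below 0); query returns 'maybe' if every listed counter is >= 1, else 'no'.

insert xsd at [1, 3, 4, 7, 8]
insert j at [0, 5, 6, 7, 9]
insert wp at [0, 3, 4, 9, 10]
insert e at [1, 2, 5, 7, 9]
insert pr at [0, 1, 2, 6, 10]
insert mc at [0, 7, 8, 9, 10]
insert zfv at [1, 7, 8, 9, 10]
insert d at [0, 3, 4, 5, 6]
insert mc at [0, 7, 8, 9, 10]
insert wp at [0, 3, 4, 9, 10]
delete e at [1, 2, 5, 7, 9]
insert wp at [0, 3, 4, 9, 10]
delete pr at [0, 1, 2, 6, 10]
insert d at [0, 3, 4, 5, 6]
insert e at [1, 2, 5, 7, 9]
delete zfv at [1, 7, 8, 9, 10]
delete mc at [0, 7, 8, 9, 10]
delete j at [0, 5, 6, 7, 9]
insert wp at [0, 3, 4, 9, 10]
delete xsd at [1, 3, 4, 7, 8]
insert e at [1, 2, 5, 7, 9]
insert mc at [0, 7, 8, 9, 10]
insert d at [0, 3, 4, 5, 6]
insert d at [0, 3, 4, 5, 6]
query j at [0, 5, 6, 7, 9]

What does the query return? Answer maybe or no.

Answer: maybe

Derivation:
Step 1: insert xsd at [1, 3, 4, 7, 8] -> counters=[0,1,0,1,1,0,0,1,1,0,0]
Step 2: insert j at [0, 5, 6, 7, 9] -> counters=[1,1,0,1,1,1,1,2,1,1,0]
Step 3: insert wp at [0, 3, 4, 9, 10] -> counters=[2,1,0,2,2,1,1,2,1,2,1]
Step 4: insert e at [1, 2, 5, 7, 9] -> counters=[2,2,1,2,2,2,1,3,1,3,1]
Step 5: insert pr at [0, 1, 2, 6, 10] -> counters=[3,3,2,2,2,2,2,3,1,3,2]
Step 6: insert mc at [0, 7, 8, 9, 10] -> counters=[4,3,2,2,2,2,2,4,2,4,3]
Step 7: insert zfv at [1, 7, 8, 9, 10] -> counters=[4,4,2,2,2,2,2,5,3,5,4]
Step 8: insert d at [0, 3, 4, 5, 6] -> counters=[5,4,2,3,3,3,3,5,3,5,4]
Step 9: insert mc at [0, 7, 8, 9, 10] -> counters=[6,4,2,3,3,3,3,6,4,6,5]
Step 10: insert wp at [0, 3, 4, 9, 10] -> counters=[7,4,2,4,4,3,3,6,4,7,6]
Step 11: delete e at [1, 2, 5, 7, 9] -> counters=[7,3,1,4,4,2,3,5,4,6,6]
Step 12: insert wp at [0, 3, 4, 9, 10] -> counters=[8,3,1,5,5,2,3,5,4,7,7]
Step 13: delete pr at [0, 1, 2, 6, 10] -> counters=[7,2,0,5,5,2,2,5,4,7,6]
Step 14: insert d at [0, 3, 4, 5, 6] -> counters=[8,2,0,6,6,3,3,5,4,7,6]
Step 15: insert e at [1, 2, 5, 7, 9] -> counters=[8,3,1,6,6,4,3,6,4,8,6]
Step 16: delete zfv at [1, 7, 8, 9, 10] -> counters=[8,2,1,6,6,4,3,5,3,7,5]
Step 17: delete mc at [0, 7, 8, 9, 10] -> counters=[7,2,1,6,6,4,3,4,2,6,4]
Step 18: delete j at [0, 5, 6, 7, 9] -> counters=[6,2,1,6,6,3,2,3,2,5,4]
Step 19: insert wp at [0, 3, 4, 9, 10] -> counters=[7,2,1,7,7,3,2,3,2,6,5]
Step 20: delete xsd at [1, 3, 4, 7, 8] -> counters=[7,1,1,6,6,3,2,2,1,6,5]
Step 21: insert e at [1, 2, 5, 7, 9] -> counters=[7,2,2,6,6,4,2,3,1,7,5]
Step 22: insert mc at [0, 7, 8, 9, 10] -> counters=[8,2,2,6,6,4,2,4,2,8,6]
Step 23: insert d at [0, 3, 4, 5, 6] -> counters=[9,2,2,7,7,5,3,4,2,8,6]
Step 24: insert d at [0, 3, 4, 5, 6] -> counters=[10,2,2,8,8,6,4,4,2,8,6]
Query j: check counters[0]=10 counters[5]=6 counters[6]=4 counters[7]=4 counters[9]=8 -> maybe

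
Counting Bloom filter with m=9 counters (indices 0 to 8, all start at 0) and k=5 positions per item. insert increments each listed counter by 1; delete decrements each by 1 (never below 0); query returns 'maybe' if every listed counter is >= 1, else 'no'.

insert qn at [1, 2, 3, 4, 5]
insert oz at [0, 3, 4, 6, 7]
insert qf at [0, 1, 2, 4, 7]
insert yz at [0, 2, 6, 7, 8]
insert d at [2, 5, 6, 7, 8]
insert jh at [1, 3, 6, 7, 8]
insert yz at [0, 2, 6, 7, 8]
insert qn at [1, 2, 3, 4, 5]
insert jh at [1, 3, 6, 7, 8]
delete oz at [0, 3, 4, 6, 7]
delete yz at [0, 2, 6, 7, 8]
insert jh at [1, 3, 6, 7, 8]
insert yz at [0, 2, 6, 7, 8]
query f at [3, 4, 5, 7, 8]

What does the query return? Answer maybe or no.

Step 1: insert qn at [1, 2, 3, 4, 5] -> counters=[0,1,1,1,1,1,0,0,0]
Step 2: insert oz at [0, 3, 4, 6, 7] -> counters=[1,1,1,2,2,1,1,1,0]
Step 3: insert qf at [0, 1, 2, 4, 7] -> counters=[2,2,2,2,3,1,1,2,0]
Step 4: insert yz at [0, 2, 6, 7, 8] -> counters=[3,2,3,2,3,1,2,3,1]
Step 5: insert d at [2, 5, 6, 7, 8] -> counters=[3,2,4,2,3,2,3,4,2]
Step 6: insert jh at [1, 3, 6, 7, 8] -> counters=[3,3,4,3,3,2,4,5,3]
Step 7: insert yz at [0, 2, 6, 7, 8] -> counters=[4,3,5,3,3,2,5,6,4]
Step 8: insert qn at [1, 2, 3, 4, 5] -> counters=[4,4,6,4,4,3,5,6,4]
Step 9: insert jh at [1, 3, 6, 7, 8] -> counters=[4,5,6,5,4,3,6,7,5]
Step 10: delete oz at [0, 3, 4, 6, 7] -> counters=[3,5,6,4,3,3,5,6,5]
Step 11: delete yz at [0, 2, 6, 7, 8] -> counters=[2,5,5,4,3,3,4,5,4]
Step 12: insert jh at [1, 3, 6, 7, 8] -> counters=[2,6,5,5,3,3,5,6,5]
Step 13: insert yz at [0, 2, 6, 7, 8] -> counters=[3,6,6,5,3,3,6,7,6]
Query f: check counters[3]=5 counters[4]=3 counters[5]=3 counters[7]=7 counters[8]=6 -> maybe

Answer: maybe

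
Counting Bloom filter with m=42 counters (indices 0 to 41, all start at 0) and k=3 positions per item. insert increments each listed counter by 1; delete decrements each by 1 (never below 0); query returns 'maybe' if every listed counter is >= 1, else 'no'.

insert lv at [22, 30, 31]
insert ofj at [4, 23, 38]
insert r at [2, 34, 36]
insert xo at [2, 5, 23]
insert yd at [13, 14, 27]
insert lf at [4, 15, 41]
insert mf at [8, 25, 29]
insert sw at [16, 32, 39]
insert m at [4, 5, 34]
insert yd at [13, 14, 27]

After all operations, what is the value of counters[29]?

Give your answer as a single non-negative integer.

Answer: 1

Derivation:
Step 1: insert lv at [22, 30, 31] -> counters=[0,0,0,0,0,0,0,0,0,0,0,0,0,0,0,0,0,0,0,0,0,0,1,0,0,0,0,0,0,0,1,1,0,0,0,0,0,0,0,0,0,0]
Step 2: insert ofj at [4, 23, 38] -> counters=[0,0,0,0,1,0,0,0,0,0,0,0,0,0,0,0,0,0,0,0,0,0,1,1,0,0,0,0,0,0,1,1,0,0,0,0,0,0,1,0,0,0]
Step 3: insert r at [2, 34, 36] -> counters=[0,0,1,0,1,0,0,0,0,0,0,0,0,0,0,0,0,0,0,0,0,0,1,1,0,0,0,0,0,0,1,1,0,0,1,0,1,0,1,0,0,0]
Step 4: insert xo at [2, 5, 23] -> counters=[0,0,2,0,1,1,0,0,0,0,0,0,0,0,0,0,0,0,0,0,0,0,1,2,0,0,0,0,0,0,1,1,0,0,1,0,1,0,1,0,0,0]
Step 5: insert yd at [13, 14, 27] -> counters=[0,0,2,0,1,1,0,0,0,0,0,0,0,1,1,0,0,0,0,0,0,0,1,2,0,0,0,1,0,0,1,1,0,0,1,0,1,0,1,0,0,0]
Step 6: insert lf at [4, 15, 41] -> counters=[0,0,2,0,2,1,0,0,0,0,0,0,0,1,1,1,0,0,0,0,0,0,1,2,0,0,0,1,0,0,1,1,0,0,1,0,1,0,1,0,0,1]
Step 7: insert mf at [8, 25, 29] -> counters=[0,0,2,0,2,1,0,0,1,0,0,0,0,1,1,1,0,0,0,0,0,0,1,2,0,1,0,1,0,1,1,1,0,0,1,0,1,0,1,0,0,1]
Step 8: insert sw at [16, 32, 39] -> counters=[0,0,2,0,2,1,0,0,1,0,0,0,0,1,1,1,1,0,0,0,0,0,1,2,0,1,0,1,0,1,1,1,1,0,1,0,1,0,1,1,0,1]
Step 9: insert m at [4, 5, 34] -> counters=[0,0,2,0,3,2,0,0,1,0,0,0,0,1,1,1,1,0,0,0,0,0,1,2,0,1,0,1,0,1,1,1,1,0,2,0,1,0,1,1,0,1]
Step 10: insert yd at [13, 14, 27] -> counters=[0,0,2,0,3,2,0,0,1,0,0,0,0,2,2,1,1,0,0,0,0,0,1,2,0,1,0,2,0,1,1,1,1,0,2,0,1,0,1,1,0,1]
Final counters=[0,0,2,0,3,2,0,0,1,0,0,0,0,2,2,1,1,0,0,0,0,0,1,2,0,1,0,2,0,1,1,1,1,0,2,0,1,0,1,1,0,1] -> counters[29]=1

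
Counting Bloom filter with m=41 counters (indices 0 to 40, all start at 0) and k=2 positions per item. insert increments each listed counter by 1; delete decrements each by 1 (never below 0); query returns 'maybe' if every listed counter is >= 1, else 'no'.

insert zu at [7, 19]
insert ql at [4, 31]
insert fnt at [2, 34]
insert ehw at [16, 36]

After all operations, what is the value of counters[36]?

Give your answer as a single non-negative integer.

Answer: 1

Derivation:
Step 1: insert zu at [7, 19] -> counters=[0,0,0,0,0,0,0,1,0,0,0,0,0,0,0,0,0,0,0,1,0,0,0,0,0,0,0,0,0,0,0,0,0,0,0,0,0,0,0,0,0]
Step 2: insert ql at [4, 31] -> counters=[0,0,0,0,1,0,0,1,0,0,0,0,0,0,0,0,0,0,0,1,0,0,0,0,0,0,0,0,0,0,0,1,0,0,0,0,0,0,0,0,0]
Step 3: insert fnt at [2, 34] -> counters=[0,0,1,0,1,0,0,1,0,0,0,0,0,0,0,0,0,0,0,1,0,0,0,0,0,0,0,0,0,0,0,1,0,0,1,0,0,0,0,0,0]
Step 4: insert ehw at [16, 36] -> counters=[0,0,1,0,1,0,0,1,0,0,0,0,0,0,0,0,1,0,0,1,0,0,0,0,0,0,0,0,0,0,0,1,0,0,1,0,1,0,0,0,0]
Final counters=[0,0,1,0,1,0,0,1,0,0,0,0,0,0,0,0,1,0,0,1,0,0,0,0,0,0,0,0,0,0,0,1,0,0,1,0,1,0,0,0,0] -> counters[36]=1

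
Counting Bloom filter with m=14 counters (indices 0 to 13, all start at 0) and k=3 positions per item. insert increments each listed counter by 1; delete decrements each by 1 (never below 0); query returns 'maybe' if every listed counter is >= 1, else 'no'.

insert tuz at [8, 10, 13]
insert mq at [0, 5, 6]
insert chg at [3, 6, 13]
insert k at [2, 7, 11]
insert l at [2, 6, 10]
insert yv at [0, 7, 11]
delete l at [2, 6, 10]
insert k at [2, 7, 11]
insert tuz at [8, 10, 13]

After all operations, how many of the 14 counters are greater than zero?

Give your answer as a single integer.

Step 1: insert tuz at [8, 10, 13] -> counters=[0,0,0,0,0,0,0,0,1,0,1,0,0,1]
Step 2: insert mq at [0, 5, 6] -> counters=[1,0,0,0,0,1,1,0,1,0,1,0,0,1]
Step 3: insert chg at [3, 6, 13] -> counters=[1,0,0,1,0,1,2,0,1,0,1,0,0,2]
Step 4: insert k at [2, 7, 11] -> counters=[1,0,1,1,0,1,2,1,1,0,1,1,0,2]
Step 5: insert l at [2, 6, 10] -> counters=[1,0,2,1,0,1,3,1,1,0,2,1,0,2]
Step 6: insert yv at [0, 7, 11] -> counters=[2,0,2,1,0,1,3,2,1,0,2,2,0,2]
Step 7: delete l at [2, 6, 10] -> counters=[2,0,1,1,0,1,2,2,1,0,1,2,0,2]
Step 8: insert k at [2, 7, 11] -> counters=[2,0,2,1,0,1,2,3,1,0,1,3,0,2]
Step 9: insert tuz at [8, 10, 13] -> counters=[2,0,2,1,0,1,2,3,2,0,2,3,0,3]
Final counters=[2,0,2,1,0,1,2,3,2,0,2,3,0,3] -> 10 nonzero

Answer: 10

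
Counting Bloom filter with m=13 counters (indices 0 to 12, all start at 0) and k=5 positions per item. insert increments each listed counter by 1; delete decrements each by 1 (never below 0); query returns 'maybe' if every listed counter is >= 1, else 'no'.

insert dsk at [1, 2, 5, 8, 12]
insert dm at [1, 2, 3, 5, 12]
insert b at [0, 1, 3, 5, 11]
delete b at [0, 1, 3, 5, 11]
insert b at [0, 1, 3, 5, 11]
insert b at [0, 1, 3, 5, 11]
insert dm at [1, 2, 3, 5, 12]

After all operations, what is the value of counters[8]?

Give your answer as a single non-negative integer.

Step 1: insert dsk at [1, 2, 5, 8, 12] -> counters=[0,1,1,0,0,1,0,0,1,0,0,0,1]
Step 2: insert dm at [1, 2, 3, 5, 12] -> counters=[0,2,2,1,0,2,0,0,1,0,0,0,2]
Step 3: insert b at [0, 1, 3, 5, 11] -> counters=[1,3,2,2,0,3,0,0,1,0,0,1,2]
Step 4: delete b at [0, 1, 3, 5, 11] -> counters=[0,2,2,1,0,2,0,0,1,0,0,0,2]
Step 5: insert b at [0, 1, 3, 5, 11] -> counters=[1,3,2,2,0,3,0,0,1,0,0,1,2]
Step 6: insert b at [0, 1, 3, 5, 11] -> counters=[2,4,2,3,0,4,0,0,1,0,0,2,2]
Step 7: insert dm at [1, 2, 3, 5, 12] -> counters=[2,5,3,4,0,5,0,0,1,0,0,2,3]
Final counters=[2,5,3,4,0,5,0,0,1,0,0,2,3] -> counters[8]=1

Answer: 1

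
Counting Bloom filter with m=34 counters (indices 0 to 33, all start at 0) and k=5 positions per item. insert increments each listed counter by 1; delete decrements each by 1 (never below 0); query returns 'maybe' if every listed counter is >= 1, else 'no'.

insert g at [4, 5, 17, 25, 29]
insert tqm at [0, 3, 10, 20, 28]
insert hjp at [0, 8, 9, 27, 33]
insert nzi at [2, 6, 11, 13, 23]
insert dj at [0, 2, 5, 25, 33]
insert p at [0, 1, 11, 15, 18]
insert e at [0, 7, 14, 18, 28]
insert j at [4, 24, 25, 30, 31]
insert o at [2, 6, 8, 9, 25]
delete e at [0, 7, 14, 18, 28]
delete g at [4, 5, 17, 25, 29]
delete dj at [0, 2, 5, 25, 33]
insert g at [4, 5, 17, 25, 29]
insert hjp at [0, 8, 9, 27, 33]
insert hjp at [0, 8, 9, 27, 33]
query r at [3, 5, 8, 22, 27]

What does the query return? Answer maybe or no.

Step 1: insert g at [4, 5, 17, 25, 29] -> counters=[0,0,0,0,1,1,0,0,0,0,0,0,0,0,0,0,0,1,0,0,0,0,0,0,0,1,0,0,0,1,0,0,0,0]
Step 2: insert tqm at [0, 3, 10, 20, 28] -> counters=[1,0,0,1,1,1,0,0,0,0,1,0,0,0,0,0,0,1,0,0,1,0,0,0,0,1,0,0,1,1,0,0,0,0]
Step 3: insert hjp at [0, 8, 9, 27, 33] -> counters=[2,0,0,1,1,1,0,0,1,1,1,0,0,0,0,0,0,1,0,0,1,0,0,0,0,1,0,1,1,1,0,0,0,1]
Step 4: insert nzi at [2, 6, 11, 13, 23] -> counters=[2,0,1,1,1,1,1,0,1,1,1,1,0,1,0,0,0,1,0,0,1,0,0,1,0,1,0,1,1,1,0,0,0,1]
Step 5: insert dj at [0, 2, 5, 25, 33] -> counters=[3,0,2,1,1,2,1,0,1,1,1,1,0,1,0,0,0,1,0,0,1,0,0,1,0,2,0,1,1,1,0,0,0,2]
Step 6: insert p at [0, 1, 11, 15, 18] -> counters=[4,1,2,1,1,2,1,0,1,1,1,2,0,1,0,1,0,1,1,0,1,0,0,1,0,2,0,1,1,1,0,0,0,2]
Step 7: insert e at [0, 7, 14, 18, 28] -> counters=[5,1,2,1,1,2,1,1,1,1,1,2,0,1,1,1,0,1,2,0,1,0,0,1,0,2,0,1,2,1,0,0,0,2]
Step 8: insert j at [4, 24, 25, 30, 31] -> counters=[5,1,2,1,2,2,1,1,1,1,1,2,0,1,1,1,0,1,2,0,1,0,0,1,1,3,0,1,2,1,1,1,0,2]
Step 9: insert o at [2, 6, 8, 9, 25] -> counters=[5,1,3,1,2,2,2,1,2,2,1,2,0,1,1,1,0,1,2,0,1,0,0,1,1,4,0,1,2,1,1,1,0,2]
Step 10: delete e at [0, 7, 14, 18, 28] -> counters=[4,1,3,1,2,2,2,0,2,2,1,2,0,1,0,1,0,1,1,0,1,0,0,1,1,4,0,1,1,1,1,1,0,2]
Step 11: delete g at [4, 5, 17, 25, 29] -> counters=[4,1,3,1,1,1,2,0,2,2,1,2,0,1,0,1,0,0,1,0,1,0,0,1,1,3,0,1,1,0,1,1,0,2]
Step 12: delete dj at [0, 2, 5, 25, 33] -> counters=[3,1,2,1,1,0,2,0,2,2,1,2,0,1,0,1,0,0,1,0,1,0,0,1,1,2,0,1,1,0,1,1,0,1]
Step 13: insert g at [4, 5, 17, 25, 29] -> counters=[3,1,2,1,2,1,2,0,2,2,1,2,0,1,0,1,0,1,1,0,1,0,0,1,1,3,0,1,1,1,1,1,0,1]
Step 14: insert hjp at [0, 8, 9, 27, 33] -> counters=[4,1,2,1,2,1,2,0,3,3,1,2,0,1,0,1,0,1,1,0,1,0,0,1,1,3,0,2,1,1,1,1,0,2]
Step 15: insert hjp at [0, 8, 9, 27, 33] -> counters=[5,1,2,1,2,1,2,0,4,4,1,2,0,1,0,1,0,1,1,0,1,0,0,1,1,3,0,3,1,1,1,1,0,3]
Query r: check counters[3]=1 counters[5]=1 counters[8]=4 counters[22]=0 counters[27]=3 -> no

Answer: no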